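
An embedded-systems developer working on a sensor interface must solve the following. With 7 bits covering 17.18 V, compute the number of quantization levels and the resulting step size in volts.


Step 1 — number of quantization levels:
L = 2^N = 2^7 = 128

Step 2 — LSB step size:
delta = Vfs / L
      = 17.18 / 128
      = 0.13421875 V

Levels = 128; step size = 0.13421875 V


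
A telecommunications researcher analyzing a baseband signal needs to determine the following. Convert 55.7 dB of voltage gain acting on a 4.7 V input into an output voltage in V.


Output voltage from dB gain:
V_out = V_in * 10^(gain_dB / 20)
      = 4.7 * 10^(55.7 / 20)
      = 4.7 * 609.536897
      = 2864.8234 V

2864.8234 V


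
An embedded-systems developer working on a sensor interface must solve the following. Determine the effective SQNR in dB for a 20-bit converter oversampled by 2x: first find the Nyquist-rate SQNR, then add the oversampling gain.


Step 1 — baseline SQNR at Nyquist:
SQNR_base = 6.02*N + 1.76
          = 6.02*20 + 1.76
          = 122.16 dB

Step 2 — oversampling processing gain:
G = 10*log10(OSR) = 10*log10(2) = 3.01 dB

Step 3 — total:
SQNR_total = 122.16 + 3.01 = 125.17 dB

Base SQNR = 122.16 dB; oversampled SQNR = 125.17 dB


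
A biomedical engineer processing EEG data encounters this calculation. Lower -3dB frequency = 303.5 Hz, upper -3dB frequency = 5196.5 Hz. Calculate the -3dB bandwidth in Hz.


Bandwidth is the difference of -3dB frequencies:
BW = f_high - f_low
   = 5196.5 - 303.5
   = 4893.0 Hz

4893.0 Hz


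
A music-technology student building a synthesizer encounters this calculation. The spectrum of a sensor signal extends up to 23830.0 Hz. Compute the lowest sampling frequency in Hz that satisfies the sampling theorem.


The Nyquist rate is twice the maximum frequency component.
fs_min = 2 * fmax
      = 2 * 23830.0
      = 47660.0 Hz

47660.0


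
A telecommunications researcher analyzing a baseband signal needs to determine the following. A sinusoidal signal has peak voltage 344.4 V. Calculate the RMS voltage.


RMS voltage for a sinusoidal waveform:
V_rms = V_peak / sqrt(2)
      = 344.4 / 1.414214
      = 243.528 V

243.528 V


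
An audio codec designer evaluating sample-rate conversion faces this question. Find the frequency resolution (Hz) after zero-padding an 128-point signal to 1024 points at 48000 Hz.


Frequency resolution after zero-padding:
N_padded = 128 * 8 = 1024
df = fs / N_padded
   = 48000 / 1024
   = 46.875 Hz

46.875 Hz


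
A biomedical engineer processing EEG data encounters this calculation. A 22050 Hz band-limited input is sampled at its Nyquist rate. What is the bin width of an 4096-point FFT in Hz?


Step 1 — Nyquist sampling rate:
fs = 2 * fmax = 2 * 22050 = 44100 Hz

Step 2 — DFT bin spacing:
df = fs / N = 44100 / 4096 = 10.7666 Hz

10.7666 Hz


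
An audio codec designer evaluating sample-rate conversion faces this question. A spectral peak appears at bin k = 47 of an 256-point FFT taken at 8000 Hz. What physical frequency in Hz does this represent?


Frequency of DFT bin k:
f_k = k * fs / N
    = 47 * 8000 / 256
    = 376000 / 256
    = 1468.75 Hz

1468.75 Hz


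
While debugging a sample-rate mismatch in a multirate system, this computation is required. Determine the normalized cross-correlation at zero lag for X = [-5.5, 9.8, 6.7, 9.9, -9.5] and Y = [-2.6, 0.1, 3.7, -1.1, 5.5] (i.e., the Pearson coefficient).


Pearson correlation coefficient (population):
r = cov(X,Y) / (std(X) * std(Y))
Mean X = 2.28, Mean Y = 1.12
Cov(X,Y) = -7.1676
Std(X) = 8.16637, Std(Y) = 3.021523
r = -0.2905

-0.2905


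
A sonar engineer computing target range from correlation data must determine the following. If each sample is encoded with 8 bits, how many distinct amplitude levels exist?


Number of quantization levels = 2^N
= 2^8
= 256

256


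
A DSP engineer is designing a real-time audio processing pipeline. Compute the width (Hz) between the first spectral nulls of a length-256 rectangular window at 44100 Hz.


Main lobe width for a rectangular window:
Width = 2 * fs / N
      = 2 * 44100 / 256
      = 88200 / 256
      = 344.531 Hz

344.531 Hz


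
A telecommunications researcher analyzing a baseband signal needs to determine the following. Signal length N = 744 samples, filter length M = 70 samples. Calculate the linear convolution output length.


Linear convolution output length:
L = N + M - 1
  = 744 + 70 - 1
  = 813 samples

813


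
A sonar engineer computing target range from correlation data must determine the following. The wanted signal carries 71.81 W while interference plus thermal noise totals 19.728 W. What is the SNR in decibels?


SNR in decibels:
SNR = 10 * log10(Ps / Pn)
    = 10 * log10(71.81 / 19.728)
    = 10 * log10(3.64)
    = 10 * 0.5611
    = 5.61 dB

5.61 dB


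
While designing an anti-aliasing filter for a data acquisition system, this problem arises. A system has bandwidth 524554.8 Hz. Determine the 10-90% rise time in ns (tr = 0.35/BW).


Rise time from bandwidth relationship:
tr = 0.35 / BW
   = 0.35 / 524554.8
   = 6.672324798e-07 s
   = 667.2325 ns

667.2325 ns


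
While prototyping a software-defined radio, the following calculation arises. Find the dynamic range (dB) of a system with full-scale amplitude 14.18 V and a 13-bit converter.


Dynamic range from full-scale to LSB:
V_min = V_max / 2^bits = 14.18 / 2^13
DR = 20 * log10(V_max / V_min)
   = 20 * log10(2^13)
   = 20 * 13 * log10(2)
   = 78.27 dB

78.27 dB


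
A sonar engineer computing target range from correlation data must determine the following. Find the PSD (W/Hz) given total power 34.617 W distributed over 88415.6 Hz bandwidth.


Power spectral density:
PSD = P / BW
    = 34.617 / 88415.6
    = 0.00039153 W/Hz

0.00039153 W/Hz


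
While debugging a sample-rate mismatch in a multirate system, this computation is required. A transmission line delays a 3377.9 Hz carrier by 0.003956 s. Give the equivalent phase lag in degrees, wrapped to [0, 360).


Phase shift from frequency and time delay:
phi = 360 * f * t_delay
    = 360 * 3377.9 * 0.003956
    = 4810.67 degrees
    mod 360 = 130.67 degrees

130.67 degrees


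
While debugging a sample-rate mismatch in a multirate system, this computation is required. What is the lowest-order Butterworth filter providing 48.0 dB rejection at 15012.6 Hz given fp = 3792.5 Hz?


Butterworth filter order formula:
n = log10(10^(A/10) - 1) / (2 * log10(f_stop/f_pass))
10^(48.0/10) - 1 = 63094.7344
f_stop/f_pass = 15012.6 / 3792.5 = 3.9585
n = 4.0165 -> ceil = 5

5


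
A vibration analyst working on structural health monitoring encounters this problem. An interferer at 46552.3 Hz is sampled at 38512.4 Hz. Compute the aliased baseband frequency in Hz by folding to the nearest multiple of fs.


Compute the nearest integer multiple of fs to the signal:
n = round(46552.3 / 38512.4) = 1
f_alias = |46552.3 - 1 * 38512.4|
        = |46552.3 - 38512.4|
        = 8039.9 Hz

8039.9


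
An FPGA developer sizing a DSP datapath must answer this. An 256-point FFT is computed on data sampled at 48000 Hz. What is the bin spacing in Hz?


DFT frequency resolution:
df = fs / N
   = 48000 / 256
   = 187.5 Hz

187.5 Hz


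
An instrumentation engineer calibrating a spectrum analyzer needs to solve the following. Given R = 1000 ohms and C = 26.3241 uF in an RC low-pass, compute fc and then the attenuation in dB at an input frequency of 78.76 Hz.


Step 1 — cutoff frequency:
fc = 1 / (2*pi*R*C)
C = 26.3241 uF = 2.63241e-05 F
fc = 1 / (2*pi*1000*2.63241e-05)
   = 6.04598 Hz

Step 2 — magnitude at f = 78.76 Hz:
|H(f)| = 1 / sqrt(1 + (f/fc)^2)
f/fc = 78.76 / 6.04598 = 13.026838
|H| = 1 / sqrt(1 + 169.698508) = 0.0765394
|H|_dB = 20*log10(0.0765394) = -22.32 dB

fc = 6.04598 Hz; |H(78.76 Hz)| = -22.32 dB


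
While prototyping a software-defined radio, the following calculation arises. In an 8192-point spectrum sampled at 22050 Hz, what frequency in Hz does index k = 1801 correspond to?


Frequency of DFT bin k:
f_k = k * fs / N
    = 1801 * 22050 / 8192
    = 39712050 / 8192
    = 4847.662 Hz

4847.662 Hz


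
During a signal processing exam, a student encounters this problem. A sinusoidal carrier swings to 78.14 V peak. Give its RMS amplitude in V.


RMS voltage for a sinusoidal waveform:
V_rms = V_peak / sqrt(2)
      = 78.14 / 1.414214
      = 55.253 V

55.253 V


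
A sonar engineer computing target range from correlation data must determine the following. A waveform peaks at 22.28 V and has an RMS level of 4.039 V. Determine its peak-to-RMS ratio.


Crest factor is the ratio of peak to RMS:
CF = V_peak / V_rms
   = 22.28 / 4.039
   = 5.5162

5.5162


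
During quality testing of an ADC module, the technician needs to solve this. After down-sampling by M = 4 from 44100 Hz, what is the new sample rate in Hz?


Decimation reduces the sample rate:
fs_out = fs_in / M
       = 44100 / 4
       = 11025.0 Hz

11025.0 Hz


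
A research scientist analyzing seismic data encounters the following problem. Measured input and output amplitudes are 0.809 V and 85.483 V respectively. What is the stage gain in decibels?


Voltage gain in dB:
G = 20 * log10(Vout / Vin)
  = 20 * log10(85.483 / 0.809)
  = 20 * log10(105.665019)
  = 20 * 2.023931
  = 40.48 dB

40.48 dB


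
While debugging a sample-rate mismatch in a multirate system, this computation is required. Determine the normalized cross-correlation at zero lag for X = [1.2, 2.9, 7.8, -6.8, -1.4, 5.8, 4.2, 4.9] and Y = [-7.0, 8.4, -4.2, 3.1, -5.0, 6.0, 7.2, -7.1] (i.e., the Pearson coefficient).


Pearson correlation coefficient (population):
r = cov(X,Y) / (std(X) * std(Y))
Mean X = 2.325, Mean Y = 0.175
Cov(X,Y) = -0.485625
Std(X) = 4.343602, Std(Y) = 6.223092
r = -0.018

-0.018


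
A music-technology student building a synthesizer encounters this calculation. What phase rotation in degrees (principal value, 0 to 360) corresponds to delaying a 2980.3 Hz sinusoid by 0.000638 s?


Phase shift from frequency and time delay:
phi = 360 * f * t_delay
    = 360 * 2980.3 * 0.000638
    = 684.52 degrees
    mod 360 = 324.52 degrees

324.52 degrees


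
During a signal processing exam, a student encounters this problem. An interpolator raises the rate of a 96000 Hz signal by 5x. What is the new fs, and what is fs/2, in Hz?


Step 1 — output sample rate after interpolation by L:
fs_out = L * fs_in = 5 * 96000 = 480000 Hz

Step 2 — Nyquist frequency of the output stream:
f_Nyq = fs_out / 2 = 480000 / 2 = 240000.0 Hz

fs_out = 480000 Hz; f_Nyquist = 240000.0 Hz


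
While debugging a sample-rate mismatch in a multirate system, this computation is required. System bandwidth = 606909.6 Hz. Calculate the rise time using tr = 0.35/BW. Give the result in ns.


Rise time from bandwidth relationship:
tr = 0.35 / BW
   = 0.35 / 606909.6
   = 5.766921466e-07 s
   = 576.6921 ns

576.6921 ns


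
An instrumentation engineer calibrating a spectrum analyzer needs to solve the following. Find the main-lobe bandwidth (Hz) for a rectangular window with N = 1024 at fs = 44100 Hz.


Main lobe width for a rectangular window:
Width = 2 * fs / N
      = 2 * 44100 / 1024
      = 88200 / 1024
      = 86.133 Hz

86.133 Hz


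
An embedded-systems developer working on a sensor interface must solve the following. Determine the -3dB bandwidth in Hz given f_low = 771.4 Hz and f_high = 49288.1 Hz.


Bandwidth is the difference of -3dB frequencies:
BW = f_high - f_low
   = 49288.1 - 771.4
   = 48516.7 Hz

48516.7 Hz


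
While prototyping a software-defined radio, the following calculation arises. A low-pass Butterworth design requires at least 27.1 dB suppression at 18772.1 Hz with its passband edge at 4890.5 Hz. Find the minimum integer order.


Butterworth filter order formula:
n = log10(10^(A/10) - 1) / (2 * log10(f_stop/f_pass))
10^(27.1/10) - 1 = 511.8614
f_stop/f_pass = 18772.1 / 4890.5 = 3.8385
n = 2.3188 -> ceil = 3

3


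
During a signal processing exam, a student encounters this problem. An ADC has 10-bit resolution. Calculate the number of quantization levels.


Number of quantization levels = 2^N
= 2^10
= 1024

1024


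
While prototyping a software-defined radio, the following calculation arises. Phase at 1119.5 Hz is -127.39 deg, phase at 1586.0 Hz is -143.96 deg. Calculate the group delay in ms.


Group delay from phase difference:
tau = -d(phi)/d(omega)
d(phi) = -16.57 deg = -0.289201 rad
d(omega) = 2*pi*(1586.0 - 1119.5) = 2931.1059 rad/s
tau = -(-0.289201) / 2931.1059
    = 0.0987 ms

0.0987 ms


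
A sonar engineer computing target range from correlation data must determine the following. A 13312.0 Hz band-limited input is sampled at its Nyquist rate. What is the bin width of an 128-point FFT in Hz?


Step 1 — Nyquist sampling rate:
fs = 2 * fmax = 2 * 13312.0 = 26624.0 Hz

Step 2 — DFT bin spacing:
df = fs / N = 26624.0 / 128 = 208.0 Hz

208.0 Hz


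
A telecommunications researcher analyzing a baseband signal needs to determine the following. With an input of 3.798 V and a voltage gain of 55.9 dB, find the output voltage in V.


Output voltage from dB gain:
V_out = V_in * 10^(gain_dB / 20)
      = 3.798 * 10^(55.9 / 20)
      = 3.798 * 623.734835
      = 2368.9449 V

2368.9449 V


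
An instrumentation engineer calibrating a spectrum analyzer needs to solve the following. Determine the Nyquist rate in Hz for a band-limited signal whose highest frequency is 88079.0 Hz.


The Nyquist rate is twice the maximum frequency component.
fs_min = 2 * fmax
      = 2 * 88079.0
      = 176158.0 Hz

176158.0


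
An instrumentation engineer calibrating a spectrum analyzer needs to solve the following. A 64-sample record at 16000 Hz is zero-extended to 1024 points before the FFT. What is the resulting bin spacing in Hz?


Frequency resolution after zero-padding:
N_padded = 64 * 16 = 1024
df = fs / N_padded
   = 16000 / 1024
   = 15.625 Hz

15.625 Hz


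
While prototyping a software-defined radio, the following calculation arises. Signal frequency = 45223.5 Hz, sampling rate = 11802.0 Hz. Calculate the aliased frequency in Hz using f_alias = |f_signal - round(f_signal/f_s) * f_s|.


Compute the nearest integer multiple of fs to the signal:
n = round(45223.5 / 11802.0) = 4
f_alias = |45223.5 - 4 * 11802.0|
        = |45223.5 - 47208.0|
        = 1984.5 Hz

1984.5


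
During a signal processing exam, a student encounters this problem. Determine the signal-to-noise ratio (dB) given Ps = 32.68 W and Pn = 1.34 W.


SNR in decibels:
SNR = 10 * log10(Ps / Pn)
    = 10 * log10(32.68 / 1.34)
    = 10 * log10(24.3881)
    = 10 * 1.3872
    = 13.87 dB

13.87 dB


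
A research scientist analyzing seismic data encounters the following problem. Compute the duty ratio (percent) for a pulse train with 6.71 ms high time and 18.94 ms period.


Duty cycle as a percentage:
DC = (t_on / T) * 100
   = (6.71 / 18.94) * 100
   = 0.354277 * 100
   = 35.43 %

35.43 %


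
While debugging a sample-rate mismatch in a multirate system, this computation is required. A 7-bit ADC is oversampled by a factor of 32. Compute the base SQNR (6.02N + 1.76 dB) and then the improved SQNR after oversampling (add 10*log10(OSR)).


Step 1 — baseline SQNR at Nyquist:
SQNR_base = 6.02*N + 1.76
          = 6.02*7 + 1.76
          = 43.9 dB

Step 2 — oversampling processing gain:
G = 10*log10(OSR) = 10*log10(32) = 15.05 dB

Step 3 — total:
SQNR_total = 43.9 + 15.05 = 58.95 dB

Base SQNR = 43.9 dB; oversampled SQNR = 58.95 dB


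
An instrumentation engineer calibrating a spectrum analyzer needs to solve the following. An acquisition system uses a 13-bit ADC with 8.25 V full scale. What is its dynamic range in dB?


Dynamic range from full-scale to LSB:
V_min = V_max / 2^bits = 8.25 / 2^13
DR = 20 * log10(V_max / V_min)
   = 20 * log10(2^13)
   = 20 * 13 * log10(2)
   = 78.27 dB

78.27 dB


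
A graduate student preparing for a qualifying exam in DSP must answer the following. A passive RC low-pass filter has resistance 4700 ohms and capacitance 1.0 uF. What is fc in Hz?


Cutoff frequency of a first-order RC filter:
fc = 1 / (2 * pi * R * C)
C = 1.0 uF = 1e-06 F
fc = 1 / (2 * pi * 4700 * 1e-06)
   = 1 / 0.029530970943744
   = 33.862754 Hz

33.862754 Hz


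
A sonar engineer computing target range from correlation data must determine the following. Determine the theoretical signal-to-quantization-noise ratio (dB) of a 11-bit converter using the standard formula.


Theoretical SNR for a full-scale sinusoid:
SNR = 6.02 * N + 1.76
    = 6.02 * 11 + 1.76
    = 66.22 + 1.76
    = 67.98 dB

67.98 dB


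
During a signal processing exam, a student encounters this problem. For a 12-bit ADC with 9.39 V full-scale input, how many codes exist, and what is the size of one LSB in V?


Step 1 — number of quantization levels:
L = 2^N = 2^12 = 4096

Step 2 — LSB step size:
delta = Vfs / L
      = 9.39 / 4096
      = 0.00229248 V

Levels = 4096; step size = 0.00229248 V


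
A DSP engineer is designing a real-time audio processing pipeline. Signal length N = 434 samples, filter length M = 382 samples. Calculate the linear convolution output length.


Linear convolution output length:
L = N + M - 1
  = 434 + 382 - 1
  = 815 samples

815


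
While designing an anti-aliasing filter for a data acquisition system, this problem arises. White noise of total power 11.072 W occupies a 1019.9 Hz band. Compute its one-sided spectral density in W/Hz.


Power spectral density:
PSD = P / BW
    = 11.072 / 1019.9
    = 0.01085597 W/Hz

0.01085597 W/Hz


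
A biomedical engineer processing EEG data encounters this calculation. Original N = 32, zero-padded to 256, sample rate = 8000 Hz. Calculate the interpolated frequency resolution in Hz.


Frequency resolution after zero-padding:
N_padded = 32 * 8 = 256
df = fs / N_padded
   = 8000 / 256
   = 31.25 Hz

31.25 Hz


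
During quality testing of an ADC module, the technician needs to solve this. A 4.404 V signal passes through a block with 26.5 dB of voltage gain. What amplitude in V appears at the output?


Output voltage from dB gain:
V_out = V_in * 10^(gain_dB / 20)
      = 4.404 * 10^(26.5 / 20)
      = 4.404 * 21.13489
      = 93.0781 V

93.0781 V


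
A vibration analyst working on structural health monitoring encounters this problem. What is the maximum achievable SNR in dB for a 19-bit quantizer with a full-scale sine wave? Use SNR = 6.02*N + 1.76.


Theoretical SNR for a full-scale sinusoid:
SNR = 6.02 * N + 1.76
    = 6.02 * 19 + 1.76
    = 114.38 + 1.76
    = 116.14 dB

116.14 dB


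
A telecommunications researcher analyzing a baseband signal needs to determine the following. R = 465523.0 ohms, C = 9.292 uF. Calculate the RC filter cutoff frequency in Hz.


Cutoff frequency of a first-order RC filter:
fc = 1 / (2 * pi * R * C)
C = 9.292 uF = 9.292e-06 F
fc = 1 / (2 * pi * 465523.0 * 9.292e-06)
   = 1 / 27.178795907724
   = 0.036793 Hz

0.036793 Hz


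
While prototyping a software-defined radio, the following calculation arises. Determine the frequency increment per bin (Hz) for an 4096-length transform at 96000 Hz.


DFT frequency resolution:
df = fs / N
   = 96000 / 4096
   = 23.4375 Hz

23.4375 Hz


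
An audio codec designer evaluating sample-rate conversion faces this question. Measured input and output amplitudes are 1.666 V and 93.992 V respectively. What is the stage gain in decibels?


Voltage gain in dB:
G = 20 * log10(Vout / Vin)
  = 20 * log10(93.992 / 1.666)
  = 20 * log10(56.417767)
  = 20 * 1.751416
  = 35.03 dB

35.03 dB


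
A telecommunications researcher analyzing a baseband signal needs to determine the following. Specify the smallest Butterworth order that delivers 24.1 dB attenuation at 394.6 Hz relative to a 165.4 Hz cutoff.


Butterworth filter order formula:
n = log10(10^(A/10) - 1) / (2 * log10(f_stop/f_pass))
10^(24.1/10) - 1 = 256.0396
f_stop/f_pass = 394.6 / 165.4 = 2.3857
n = 3.1888 -> ceil = 4

4


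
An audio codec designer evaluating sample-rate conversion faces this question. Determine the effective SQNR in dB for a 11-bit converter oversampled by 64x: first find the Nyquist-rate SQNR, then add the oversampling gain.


Step 1 — baseline SQNR at Nyquist:
SQNR_base = 6.02*N + 1.76
          = 6.02*11 + 1.76
          = 67.98 dB

Step 2 — oversampling processing gain:
G = 10*log10(OSR) = 10*log10(64) = 18.06 dB

Step 3 — total:
SQNR_total = 67.98 + 18.06 = 86.04 dB

Base SQNR = 67.98 dB; oversampled SQNR = 86.04 dB


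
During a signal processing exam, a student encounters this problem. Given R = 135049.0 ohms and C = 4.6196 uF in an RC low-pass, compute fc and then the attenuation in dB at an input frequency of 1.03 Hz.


Step 1 — cutoff frequency:
fc = 1 / (2*pi*R*C)
C = 4.6196 uF = 4.6196e-06 F
fc = 1 / (2*pi*135049.0*4.6196e-06)
   = 0.255108 Hz

Step 2 — magnitude at f = 1.03 Hz:
|H(f)| = 1 / sqrt(1 + (f/fc)^2)
f/fc = 1.03 / 0.255108 = 4.037506
|H| = 1 / sqrt(1 + 16.301455) = 0.2404134
|H|_dB = 20*log10(0.2404134) = -12.38 dB

fc = 0.255108 Hz; |H(1.03 Hz)| = -12.38 dB


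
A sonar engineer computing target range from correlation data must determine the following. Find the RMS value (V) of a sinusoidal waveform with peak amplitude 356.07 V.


RMS voltage for a sinusoidal waveform:
V_rms = V_peak / sqrt(2)
      = 356.07 / 1.414214
      = 251.78 V

251.78 V


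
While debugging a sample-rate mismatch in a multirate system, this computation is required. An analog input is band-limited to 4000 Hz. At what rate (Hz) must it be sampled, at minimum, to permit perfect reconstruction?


The Nyquist rate is twice the maximum frequency component.
fs_min = 2 * fmax
      = 2 * 4000
      = 8000 Hz

8000


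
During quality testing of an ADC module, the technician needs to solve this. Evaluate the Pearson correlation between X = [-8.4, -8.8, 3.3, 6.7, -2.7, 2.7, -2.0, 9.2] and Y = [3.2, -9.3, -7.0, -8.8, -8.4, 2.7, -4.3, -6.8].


Pearson correlation coefficient (population):
r = cov(X,Y) / (std(X) * std(Y))
Mean X = -0.0, Mean Y = -4.8375
Cov(X,Y) = -6.38625
Std(X) = 6.194756, Std(Y) = 4.724124
r = -0.2182

-0.2182


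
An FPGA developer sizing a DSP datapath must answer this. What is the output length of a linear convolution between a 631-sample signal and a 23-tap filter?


Linear convolution output length:
L = N + M - 1
  = 631 + 23 - 1
  = 653 samples

653


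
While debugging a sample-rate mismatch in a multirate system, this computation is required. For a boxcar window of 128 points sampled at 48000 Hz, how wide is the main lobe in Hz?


Main lobe width for a rectangular window:
Width = 2 * fs / N
      = 2 * 48000 / 128
      = 96000 / 128
      = 750.0 Hz

750.0 Hz


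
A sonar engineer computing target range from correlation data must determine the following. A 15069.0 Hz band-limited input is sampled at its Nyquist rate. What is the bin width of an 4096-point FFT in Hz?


Step 1 — Nyquist sampling rate:
fs = 2 * fmax = 2 * 15069.0 = 30138.0 Hz

Step 2 — DFT bin spacing:
df = fs / N = 30138.0 / 4096 = 7.3579 Hz

7.3579 Hz


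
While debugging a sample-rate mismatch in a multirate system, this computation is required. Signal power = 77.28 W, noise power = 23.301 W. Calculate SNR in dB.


SNR in decibels:
SNR = 10 * log10(Ps / Pn)
    = 10 * log10(77.28 / 23.301)
    = 10 * log10(3.3166)
    = 10 * 0.5207
    = 5.21 dB

5.21 dB


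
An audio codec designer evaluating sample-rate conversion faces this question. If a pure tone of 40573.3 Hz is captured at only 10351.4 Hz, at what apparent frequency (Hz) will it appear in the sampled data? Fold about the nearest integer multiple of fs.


Compute the nearest integer multiple of fs to the signal:
n = round(40573.3 / 10351.4) = 4
f_alias = |40573.3 - 4 * 10351.4|
        = |40573.3 - 41405.6|
        = 832.3 Hz

832.3


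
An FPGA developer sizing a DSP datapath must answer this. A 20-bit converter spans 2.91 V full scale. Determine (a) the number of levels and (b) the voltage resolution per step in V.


Step 1 — number of quantization levels:
L = 2^N = 2^20 = 1048576

Step 2 — LSB step size:
delta = Vfs / L
      = 2.91 / 1048576
      = 2.78e-06 V

Levels = 1048576; step size = 2.78e-06 V


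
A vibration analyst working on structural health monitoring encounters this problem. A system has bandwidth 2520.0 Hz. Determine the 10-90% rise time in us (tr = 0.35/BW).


Rise time from bandwidth relationship:
tr = 0.35 / BW
   = 0.35 / 2520.0
   = 0.0001388888889 s
   = 138.8889 us

138.8889 us


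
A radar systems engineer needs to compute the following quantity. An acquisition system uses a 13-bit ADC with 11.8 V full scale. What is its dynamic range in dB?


Dynamic range from full-scale to LSB:
V_min = V_max / 2^bits = 11.8 / 2^13
DR = 20 * log10(V_max / V_min)
   = 20 * log10(2^13)
   = 20 * 13 * log10(2)
   = 78.27 dB

78.27 dB


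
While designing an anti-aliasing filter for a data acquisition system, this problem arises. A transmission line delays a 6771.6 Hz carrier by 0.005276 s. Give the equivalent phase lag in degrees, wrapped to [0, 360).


Phase shift from frequency and time delay:
phi = 360 * f * t_delay
    = 360 * 6771.6 * 0.005276
    = 12861.71 degrees
    mod 360 = 261.71 degrees

261.71 degrees


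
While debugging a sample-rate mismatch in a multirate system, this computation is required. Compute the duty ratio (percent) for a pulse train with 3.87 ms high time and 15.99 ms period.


Duty cycle as a percentage:
DC = (t_on / T) * 100
   = (3.87 / 15.99) * 100
   = 0.242026 * 100
   = 24.2 %

24.2 %


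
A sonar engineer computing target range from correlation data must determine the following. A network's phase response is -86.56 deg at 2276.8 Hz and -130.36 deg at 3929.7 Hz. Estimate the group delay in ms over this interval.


Group delay from phase difference:
tau = -d(phi)/d(omega)
d(phi) = -43.8 deg = -0.764454 rad
d(omega) = 2*pi*(3929.7 - 2276.8) = 10385.477 rad/s
tau = -(-0.764454) / 10385.477
    = 0.0736 ms

0.0736 ms


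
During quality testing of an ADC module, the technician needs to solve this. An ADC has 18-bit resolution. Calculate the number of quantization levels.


Number of quantization levels = 2^N
= 2^18
= 262144

262144


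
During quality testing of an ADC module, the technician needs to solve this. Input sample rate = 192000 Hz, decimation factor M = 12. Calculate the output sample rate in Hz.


Decimation reduces the sample rate:
fs_out = fs_in / M
       = 192000 / 12
       = 16000.0 Hz

16000.0 Hz


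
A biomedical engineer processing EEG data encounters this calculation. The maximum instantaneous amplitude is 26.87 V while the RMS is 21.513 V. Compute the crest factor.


Crest factor is the ratio of peak to RMS:
CF = V_peak / V_rms
   = 26.87 / 21.513
   = 1.249

1.249


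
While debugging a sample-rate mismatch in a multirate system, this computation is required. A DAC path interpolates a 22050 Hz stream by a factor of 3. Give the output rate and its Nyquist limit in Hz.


Step 1 — output sample rate after interpolation by L:
fs_out = L * fs_in = 3 * 22050 = 66150 Hz

Step 2 — Nyquist frequency of the output stream:
f_Nyq = fs_out / 2 = 66150 / 2 = 33075.0 Hz

fs_out = 66150 Hz; f_Nyquist = 33075.0 Hz


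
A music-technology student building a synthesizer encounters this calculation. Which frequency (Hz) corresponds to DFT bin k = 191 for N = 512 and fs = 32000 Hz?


Frequency of DFT bin k:
f_k = k * fs / N
    = 191 * 32000 / 512
    = 6112000 / 512
    = 11937.5 Hz

11937.5 Hz


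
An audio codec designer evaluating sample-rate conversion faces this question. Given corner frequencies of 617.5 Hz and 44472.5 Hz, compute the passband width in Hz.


Bandwidth is the difference of -3dB frequencies:
BW = f_high - f_low
   = 44472.5 - 617.5
   = 43855.0 Hz

43855.0 Hz


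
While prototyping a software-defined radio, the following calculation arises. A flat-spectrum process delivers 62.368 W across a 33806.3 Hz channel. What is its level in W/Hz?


Power spectral density:
PSD = P / BW
    = 62.368 / 33806.3
    = 0.00184486 W/Hz

0.00184486 W/Hz


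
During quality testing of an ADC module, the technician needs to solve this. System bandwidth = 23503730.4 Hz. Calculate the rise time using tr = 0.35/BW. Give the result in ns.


Rise time from bandwidth relationship:
tr = 0.35 / BW
   = 0.35 / 23503730.4
   = 1.489125318e-08 s
   = 14.8913 ns

14.8913 ns


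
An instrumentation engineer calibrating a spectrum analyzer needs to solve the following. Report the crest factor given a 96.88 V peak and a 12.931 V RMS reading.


Crest factor is the ratio of peak to RMS:
CF = V_peak / V_rms
   = 96.88 / 12.931
   = 7.4921

7.4921


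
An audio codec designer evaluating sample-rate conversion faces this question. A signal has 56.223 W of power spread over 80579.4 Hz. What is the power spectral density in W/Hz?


Power spectral density:
PSD = P / BW
    = 56.223 / 80579.4
    = 0.00069773 W/Hz

0.00069773 W/Hz


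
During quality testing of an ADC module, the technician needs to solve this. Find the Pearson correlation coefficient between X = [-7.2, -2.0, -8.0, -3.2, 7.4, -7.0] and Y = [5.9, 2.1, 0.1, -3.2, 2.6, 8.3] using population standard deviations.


Pearson correlation coefficient (population):
r = cov(X,Y) / (std(X) * std(Y))
Mean X = -3.3333, Mean Y = 2.6333
Cov(X,Y) = -3.905556
Std(X) = 5.278468, Std(Y) = 3.730803
r = -0.1983

-0.1983


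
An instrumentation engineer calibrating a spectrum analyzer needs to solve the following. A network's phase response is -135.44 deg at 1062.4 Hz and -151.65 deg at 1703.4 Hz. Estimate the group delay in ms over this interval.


Group delay from phase difference:
tau = -d(phi)/d(omega)
d(phi) = -16.21 deg = -0.282918 rad
d(omega) = 2*pi*(1703.4 - 1062.4) = 4027.5218 rad/s
tau = -(-0.282918) / 4027.5218
    = 0.0702 ms

0.0702 ms


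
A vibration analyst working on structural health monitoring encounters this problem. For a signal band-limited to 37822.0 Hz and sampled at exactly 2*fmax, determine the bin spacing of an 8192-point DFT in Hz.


Step 1 — Nyquist sampling rate:
fs = 2 * fmax = 2 * 37822.0 = 75644.0 Hz

Step 2 — DFT bin spacing:
df = fs / N = 75644.0 / 8192 = 9.2339 Hz

9.2339 Hz


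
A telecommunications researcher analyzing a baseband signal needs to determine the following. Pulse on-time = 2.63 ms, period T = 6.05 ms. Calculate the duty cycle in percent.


Duty cycle as a percentage:
DC = (t_on / T) * 100
   = (2.63 / 6.05) * 100
   = 0.434711 * 100
   = 43.47 %

43.47 %


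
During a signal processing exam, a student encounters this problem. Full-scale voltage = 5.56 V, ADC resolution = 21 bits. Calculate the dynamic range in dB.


Dynamic range from full-scale to LSB:
V_min = V_max / 2^bits = 5.56 / 2^21
DR = 20 * log10(V_max / V_min)
   = 20 * log10(2^21)
   = 20 * 21 * log10(2)
   = 126.43 dB

126.43 dB


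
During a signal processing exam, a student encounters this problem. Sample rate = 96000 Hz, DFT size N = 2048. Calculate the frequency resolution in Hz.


DFT frequency resolution:
df = fs / N
   = 96000 / 2048
   = 46.875 Hz

46.875 Hz


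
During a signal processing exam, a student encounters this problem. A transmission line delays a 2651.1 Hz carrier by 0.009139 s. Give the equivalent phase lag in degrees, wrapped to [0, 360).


Phase shift from frequency and time delay:
phi = 360 * f * t_delay
    = 360 * 2651.1 * 0.009139
    = 8722.23 degrees
    mod 360 = 82.23 degrees

82.23 degrees


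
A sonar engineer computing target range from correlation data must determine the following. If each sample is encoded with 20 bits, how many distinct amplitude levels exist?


Number of quantization levels = 2^N
= 2^20
= 1048576

1048576


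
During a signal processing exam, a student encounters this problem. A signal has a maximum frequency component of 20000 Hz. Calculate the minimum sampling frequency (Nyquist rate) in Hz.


The Nyquist rate is twice the maximum frequency component.
fs_min = 2 * fmax
      = 2 * 20000
      = 40000 Hz

40000


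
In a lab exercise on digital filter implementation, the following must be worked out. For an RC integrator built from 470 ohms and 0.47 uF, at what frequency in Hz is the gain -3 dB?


Cutoff frequency of a first-order RC filter:
fc = 1 / (2 * pi * R * C)
C = 0.47 uF = 4.7e-07 F
fc = 1 / (2 * pi * 470 * 4.7e-07)
   = 1 / 0.001387955634356
   = 720.484124 Hz

720.484124 Hz


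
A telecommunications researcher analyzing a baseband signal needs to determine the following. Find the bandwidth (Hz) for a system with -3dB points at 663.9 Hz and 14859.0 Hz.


Bandwidth is the difference of -3dB frequencies:
BW = f_high - f_low
   = 14859.0 - 663.9
   = 14195.1 Hz

14195.1 Hz


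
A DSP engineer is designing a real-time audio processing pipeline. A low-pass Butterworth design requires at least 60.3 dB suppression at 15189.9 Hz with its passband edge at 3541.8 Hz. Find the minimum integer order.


Butterworth filter order formula:
n = log10(10^(A/10) - 1) / (2 * log10(f_stop/f_pass))
10^(60.3/10) - 1 = 1071518.3052
f_stop/f_pass = 15189.9 / 3541.8 = 4.2888
n = 4.7681 -> ceil = 5

5


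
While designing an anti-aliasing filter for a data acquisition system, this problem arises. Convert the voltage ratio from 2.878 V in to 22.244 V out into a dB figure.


Voltage gain in dB:
G = 20 * log10(Vout / Vin)
  = 20 * log10(22.244 / 2.878)
  = 20 * log10(7.728978)
  = 20 * 0.888122
  = 17.76 dB

17.76 dB


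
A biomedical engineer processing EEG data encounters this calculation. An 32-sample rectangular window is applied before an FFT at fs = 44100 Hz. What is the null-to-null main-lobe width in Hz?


Main lobe width for a rectangular window:
Width = 2 * fs / N
      = 2 * 44100 / 32
      = 88200 / 32
      = 2756.25 Hz

2756.25 Hz


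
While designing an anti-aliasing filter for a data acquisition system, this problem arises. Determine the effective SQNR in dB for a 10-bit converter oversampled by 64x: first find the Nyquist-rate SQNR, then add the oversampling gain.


Step 1 — baseline SQNR at Nyquist:
SQNR_base = 6.02*N + 1.76
          = 6.02*10 + 1.76
          = 61.96 dB

Step 2 — oversampling processing gain:
G = 10*log10(OSR) = 10*log10(64) = 18.06 dB

Step 3 — total:
SQNR_total = 61.96 + 18.06 = 80.02 dB

Base SQNR = 61.96 dB; oversampled SQNR = 80.02 dB


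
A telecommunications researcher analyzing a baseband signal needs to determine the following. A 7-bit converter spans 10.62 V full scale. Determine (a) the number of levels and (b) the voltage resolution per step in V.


Step 1 — number of quantization levels:
L = 2^N = 2^7 = 128

Step 2 — LSB step size:
delta = Vfs / L
      = 10.62 / 128
      = 0.08296875 V

Levels = 128; step size = 0.08296875 V


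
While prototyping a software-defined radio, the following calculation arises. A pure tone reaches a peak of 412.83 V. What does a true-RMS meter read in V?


RMS voltage for a sinusoidal waveform:
V_rms = V_peak / sqrt(2)
      = 412.83 / 1.414214
      = 291.915 V

291.915 V


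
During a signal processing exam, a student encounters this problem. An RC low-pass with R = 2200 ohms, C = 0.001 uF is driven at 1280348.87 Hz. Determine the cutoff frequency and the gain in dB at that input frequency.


Step 1 — cutoff frequency:
fc = 1 / (2*pi*R*C)
C = 0.001 uF = 1e-09 F
fc = 1 / (2*pi*2200*1e-09)
   = 72343.156 Hz

Step 2 — magnitude at f = 1280348.87 Hz:
|H(f)| = 1 / sqrt(1 + (f/fc)^2)
f/fc = 1280348.87 / 72343.156 = 17.698272
|H| = 1 / sqrt(1 + 313.228832) = 0.0564127
|H|_dB = 20*log10(0.0564127) = -24.97 dB

fc = 72343.156 Hz; |H(1280348.87 Hz)| = -24.97 dB


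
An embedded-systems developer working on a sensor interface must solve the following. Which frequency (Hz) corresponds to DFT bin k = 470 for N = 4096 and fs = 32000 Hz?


Frequency of DFT bin k:
f_k = k * fs / N
    = 470 * 32000 / 4096
    = 15040000 / 4096
    = 3671.875 Hz

3671.875 Hz


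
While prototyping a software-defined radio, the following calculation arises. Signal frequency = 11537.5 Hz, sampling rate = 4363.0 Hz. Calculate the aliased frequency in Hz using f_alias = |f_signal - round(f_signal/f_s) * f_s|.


Compute the nearest integer multiple of fs to the signal:
n = round(11537.5 / 4363.0) = 3
f_alias = |11537.5 - 3 * 4363.0|
        = |11537.5 - 13089.0|
        = 1551.5 Hz

1551.5


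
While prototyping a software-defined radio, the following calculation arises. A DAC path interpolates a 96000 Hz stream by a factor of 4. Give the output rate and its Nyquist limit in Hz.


Step 1 — output sample rate after interpolation by L:
fs_out = L * fs_in = 4 * 96000 = 384000 Hz

Step 2 — Nyquist frequency of the output stream:
f_Nyq = fs_out / 2 = 384000 / 2 = 192000.0 Hz

fs_out = 384000 Hz; f_Nyquist = 192000.0 Hz


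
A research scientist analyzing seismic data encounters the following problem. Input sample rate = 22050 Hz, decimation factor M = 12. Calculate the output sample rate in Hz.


Decimation reduces the sample rate:
fs_out = fs_in / M
       = 22050 / 12
       = 1837.5 Hz

1837.5 Hz


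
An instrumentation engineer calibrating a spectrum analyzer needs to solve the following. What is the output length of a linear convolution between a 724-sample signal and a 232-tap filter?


Linear convolution output length:
L = N + M - 1
  = 724 + 232 - 1
  = 955 samples

955


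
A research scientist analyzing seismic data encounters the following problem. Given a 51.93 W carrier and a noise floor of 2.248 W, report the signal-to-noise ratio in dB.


SNR in decibels:
SNR = 10 * log10(Ps / Pn)
    = 10 * log10(51.93 / 2.248)
    = 10 * log10(23.1005)
    = 10 * 1.3636
    = 13.64 dB

13.64 dB


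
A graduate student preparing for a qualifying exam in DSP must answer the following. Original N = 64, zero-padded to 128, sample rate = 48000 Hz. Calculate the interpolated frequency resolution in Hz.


Frequency resolution after zero-padding:
N_padded = 64 * 2 = 128
df = fs / N_padded
   = 48000 / 128
   = 375.0 Hz

375.0 Hz


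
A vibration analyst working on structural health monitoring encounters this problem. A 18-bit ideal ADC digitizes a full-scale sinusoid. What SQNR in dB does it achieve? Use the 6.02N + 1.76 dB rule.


Theoretical SNR for a full-scale sinusoid:
SNR = 6.02 * N + 1.76
    = 6.02 * 18 + 1.76
    = 108.36 + 1.76
    = 110.12 dB

110.12 dB


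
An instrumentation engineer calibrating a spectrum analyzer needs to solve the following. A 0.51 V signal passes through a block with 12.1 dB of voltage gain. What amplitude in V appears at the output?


Output voltage from dB gain:
V_out = V_in * 10^(gain_dB / 20)
      = 0.51 * 10^(12.1 / 20)
      = 0.51 * 4.02717
      = 2.0539 V

2.0539 V


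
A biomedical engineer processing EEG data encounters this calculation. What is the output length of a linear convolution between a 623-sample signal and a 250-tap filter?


Linear convolution output length:
L = N + M - 1
  = 623 + 250 - 1
  = 872 samples

872


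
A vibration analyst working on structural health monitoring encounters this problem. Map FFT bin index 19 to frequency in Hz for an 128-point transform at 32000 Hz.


Frequency of DFT bin k:
f_k = k * fs / N
    = 19 * 32000 / 128
    = 608000 / 128
    = 4750.0 Hz

4750.0 Hz


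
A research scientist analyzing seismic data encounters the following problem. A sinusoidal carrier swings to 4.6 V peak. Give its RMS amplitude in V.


RMS voltage for a sinusoidal waveform:
V_rms = V_peak / sqrt(2)
      = 4.6 / 1.414214
      = 3.253 V

3.253 V


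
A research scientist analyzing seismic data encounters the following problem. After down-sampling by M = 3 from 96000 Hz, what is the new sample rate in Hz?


Decimation reduces the sample rate:
fs_out = fs_in / M
       = 96000 / 3
       = 32000.0 Hz

32000.0 Hz
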